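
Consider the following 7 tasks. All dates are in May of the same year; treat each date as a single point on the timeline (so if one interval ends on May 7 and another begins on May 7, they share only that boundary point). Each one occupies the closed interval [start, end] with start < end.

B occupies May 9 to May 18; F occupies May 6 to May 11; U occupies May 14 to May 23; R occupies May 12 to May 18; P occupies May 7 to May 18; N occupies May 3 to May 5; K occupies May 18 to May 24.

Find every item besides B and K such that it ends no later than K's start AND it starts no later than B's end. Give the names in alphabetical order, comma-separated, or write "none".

F, N, P, R

Conditions: its end is no later than K's start (X.end <= May 18) AND its start is no later than B's end (X.start <= May 18).
F: end May 11 <= May 18? ✓; start May 6 <= May 18? ✓ → yes.
N: end May 5 <= May 18? ✓; start May 3 <= May 18? ✓ → yes.
P: end May 18 <= May 18? ✓; start May 7 <= May 18? ✓ → yes.
R: end May 18 <= May 18? ✓; start May 12 <= May 18? ✓ → yes.
U: end May 23 <= May 18? ✗; start May 14 <= May 18? ✓ → no.
Result: F, N, P, R.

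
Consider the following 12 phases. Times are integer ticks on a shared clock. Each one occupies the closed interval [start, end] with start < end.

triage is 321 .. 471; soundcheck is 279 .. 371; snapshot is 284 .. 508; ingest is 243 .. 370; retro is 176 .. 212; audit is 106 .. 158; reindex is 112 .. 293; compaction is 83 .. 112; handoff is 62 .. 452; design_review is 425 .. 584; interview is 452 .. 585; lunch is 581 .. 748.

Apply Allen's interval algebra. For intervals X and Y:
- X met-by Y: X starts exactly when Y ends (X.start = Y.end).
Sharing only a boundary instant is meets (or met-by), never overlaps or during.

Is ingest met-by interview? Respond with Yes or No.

No

ingest = [243, 370], interview = [452, 585].
Actual relation of ingest to interview: before.
Asked whether 'met-by' holds → No.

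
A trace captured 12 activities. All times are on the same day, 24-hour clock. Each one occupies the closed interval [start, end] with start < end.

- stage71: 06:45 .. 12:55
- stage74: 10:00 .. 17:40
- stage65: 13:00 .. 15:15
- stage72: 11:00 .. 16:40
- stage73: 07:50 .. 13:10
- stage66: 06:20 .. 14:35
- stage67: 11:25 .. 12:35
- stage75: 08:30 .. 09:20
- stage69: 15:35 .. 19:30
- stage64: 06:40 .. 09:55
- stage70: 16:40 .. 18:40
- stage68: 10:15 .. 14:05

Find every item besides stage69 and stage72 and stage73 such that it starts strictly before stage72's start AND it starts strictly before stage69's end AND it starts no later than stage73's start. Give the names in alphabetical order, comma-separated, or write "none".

stage64, stage66, stage71

Conditions: its start is strictly before stage72's start (X.start < 11:00) AND its start is strictly before stage69's end (X.start < 19:30) AND its start is no later than stage73's start (X.start <= 07:50).
stage64: start 06:40 < 11:00? ✓; start 06:40 < 19:30? ✓; start 06:40 <= 07:50? ✓ → yes.
stage65: start 13:00 < 11:00? ✗; start 13:00 < 19:30? ✓; start 13:00 <= 07:50? ✗ → no.
stage66: start 06:20 < 11:00? ✓; start 06:20 < 19:30? ✓; start 06:20 <= 07:50? ✓ → yes.
stage67: start 11:25 < 11:00? ✗; start 11:25 < 19:30? ✓; start 11:25 <= 07:50? ✗ → no.
stage68: start 10:15 < 11:00? ✓; start 10:15 < 19:30? ✓; start 10:15 <= 07:50? ✗ → no.
stage70: start 16:40 < 11:00? ✗; start 16:40 < 19:30? ✓; start 16:40 <= 07:50? ✗ → no.
stage71: start 06:45 < 11:00? ✓; start 06:45 < 19:30? ✓; start 06:45 <= 07:50? ✓ → yes.
stage74: start 10:00 < 11:00? ✓; start 10:00 < 19:30? ✓; start 10:00 <= 07:50? ✗ → no.
stage75: start 08:30 < 11:00? ✓; start 08:30 < 19:30? ✓; start 08:30 <= 07:50? ✗ → no.
Result: stage64, stage66, stage71.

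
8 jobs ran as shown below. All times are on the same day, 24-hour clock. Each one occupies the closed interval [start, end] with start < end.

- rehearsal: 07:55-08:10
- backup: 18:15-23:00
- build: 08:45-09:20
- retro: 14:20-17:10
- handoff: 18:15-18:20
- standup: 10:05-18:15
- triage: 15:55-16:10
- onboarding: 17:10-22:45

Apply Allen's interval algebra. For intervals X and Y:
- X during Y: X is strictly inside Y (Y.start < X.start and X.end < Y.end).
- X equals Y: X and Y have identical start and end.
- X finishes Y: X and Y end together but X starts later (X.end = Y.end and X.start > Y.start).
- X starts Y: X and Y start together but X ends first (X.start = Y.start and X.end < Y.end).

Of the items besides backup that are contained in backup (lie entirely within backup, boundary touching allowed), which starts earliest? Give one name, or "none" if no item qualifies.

handoff

Target backup = [18:15, 23:00].
build [08:45, 09:20] → before → excluded.
handoff [18:15, 18:20] → starts → candidate.
onboarding [17:10, 22:45] → overlaps → excluded.
rehearsal [07:55, 08:10] → before → excluded.
retro [14:20, 17:10] → before → excluded.
standup [10:05, 18:15] → meets → excluded.
triage [15:55, 16:10] → before → excluded.
Among candidates, earliest start is 18:15 → handoff.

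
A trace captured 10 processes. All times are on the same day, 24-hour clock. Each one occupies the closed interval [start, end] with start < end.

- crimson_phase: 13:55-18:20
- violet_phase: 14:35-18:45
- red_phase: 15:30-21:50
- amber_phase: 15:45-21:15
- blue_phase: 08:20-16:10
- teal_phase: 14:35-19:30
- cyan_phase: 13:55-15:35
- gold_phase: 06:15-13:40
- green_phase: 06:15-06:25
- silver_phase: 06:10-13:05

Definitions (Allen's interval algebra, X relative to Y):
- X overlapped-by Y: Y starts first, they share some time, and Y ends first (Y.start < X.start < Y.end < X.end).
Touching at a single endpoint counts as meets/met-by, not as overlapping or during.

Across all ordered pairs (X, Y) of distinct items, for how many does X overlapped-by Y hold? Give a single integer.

19

Checking all 90 ordered pairs for relation 'overlapped-by'; matching pairs in alphabetical order:
(amber_phase, blue_phase): amber_phase overlapped-by blue_phase ✓
(amber_phase, crimson_phase): amber_phase overlapped-by crimson_phase ✓
(amber_phase, teal_phase): amber_phase overlapped-by teal_phase ✓
(amber_phase, violet_phase): amber_phase overlapped-by violet_phase ✓
(blue_phase, gold_phase): blue_phase overlapped-by gold_phase ✓
(blue_phase, silver_phase): blue_phase overlapped-by silver_phase ✓
(crimson_phase, blue_phase): crimson_phase overlapped-by blue_phase ✓
(gold_phase, silver_phase): gold_phase overlapped-by silver_phase ✓
(red_phase, blue_phase): red_phase overlapped-by blue_phase ✓
(red_phase, crimson_phase): red_phase overlapped-by crimson_phase ✓
(red_phase, cyan_phase): red_phase overlapped-by cyan_phase ✓
(red_phase, teal_phase): red_phase overlapped-by teal_phase ✓
(red_phase, violet_phase): red_phase overlapped-by violet_phase ✓
(teal_phase, blue_phase): teal_phase overlapped-by blue_phase ✓
(teal_phase, crimson_phase): teal_phase overlapped-by crimson_phase ✓
(teal_phase, cyan_phase): teal_phase overlapped-by cyan_phase ✓
(violet_phase, blue_phase): violet_phase overlapped-by blue_phase ✓
(violet_phase, crimson_phase): violet_phase overlapped-by crimson_phase ✓
(violet_phase, cyan_phase): violet_phase overlapped-by cyan_phase ✓
Count: 19.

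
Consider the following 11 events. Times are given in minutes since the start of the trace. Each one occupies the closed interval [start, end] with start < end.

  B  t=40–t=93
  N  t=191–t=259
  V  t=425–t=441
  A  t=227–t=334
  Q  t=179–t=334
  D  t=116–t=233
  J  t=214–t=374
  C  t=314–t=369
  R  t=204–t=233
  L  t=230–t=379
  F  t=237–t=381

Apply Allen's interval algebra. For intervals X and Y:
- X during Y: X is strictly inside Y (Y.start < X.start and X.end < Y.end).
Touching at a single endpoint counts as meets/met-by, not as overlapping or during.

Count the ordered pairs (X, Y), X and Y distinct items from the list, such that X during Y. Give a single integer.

Checking all 110 ordered pairs for relation 'during'; matching pairs in alphabetical order:
(A, J): A during J ✓
(C, F): C during F ✓
(C, J): C during J ✓
(C, L): C during L ✓
(N, Q): N during Q ✓
(R, N): R during N ✓
(R, Q): R during Q ✓
Count: 7.

7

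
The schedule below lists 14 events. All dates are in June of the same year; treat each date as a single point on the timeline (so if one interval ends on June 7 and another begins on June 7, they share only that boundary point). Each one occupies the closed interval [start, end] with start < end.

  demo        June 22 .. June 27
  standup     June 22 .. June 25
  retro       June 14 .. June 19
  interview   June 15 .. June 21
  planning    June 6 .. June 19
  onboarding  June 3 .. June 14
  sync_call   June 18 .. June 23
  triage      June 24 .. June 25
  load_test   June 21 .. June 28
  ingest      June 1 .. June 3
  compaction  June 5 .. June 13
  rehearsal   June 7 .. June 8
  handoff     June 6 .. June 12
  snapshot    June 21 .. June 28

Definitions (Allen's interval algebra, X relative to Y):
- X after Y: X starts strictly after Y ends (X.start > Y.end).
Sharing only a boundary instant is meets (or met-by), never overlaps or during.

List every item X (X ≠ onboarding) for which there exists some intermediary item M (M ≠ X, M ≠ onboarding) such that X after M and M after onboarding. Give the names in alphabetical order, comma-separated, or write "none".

Target onboarding = [June 3, June 14].
Intermediaries M with M after onboarding: demo, interview, load_test, snapshot, standup, sync_call, triage.
Via demo — items with X after demo: none.
Via interview — items with X after interview: demo, standup, triage.
Via load_test — items with X after load_test: none.
Via snapshot — items with X after snapshot: none.
Via standup — items with X after standup: none.
Via sync_call — items with X after sync_call: triage.
Via triage — items with X after triage: none.
Union: demo, standup, triage.

demo, standup, triage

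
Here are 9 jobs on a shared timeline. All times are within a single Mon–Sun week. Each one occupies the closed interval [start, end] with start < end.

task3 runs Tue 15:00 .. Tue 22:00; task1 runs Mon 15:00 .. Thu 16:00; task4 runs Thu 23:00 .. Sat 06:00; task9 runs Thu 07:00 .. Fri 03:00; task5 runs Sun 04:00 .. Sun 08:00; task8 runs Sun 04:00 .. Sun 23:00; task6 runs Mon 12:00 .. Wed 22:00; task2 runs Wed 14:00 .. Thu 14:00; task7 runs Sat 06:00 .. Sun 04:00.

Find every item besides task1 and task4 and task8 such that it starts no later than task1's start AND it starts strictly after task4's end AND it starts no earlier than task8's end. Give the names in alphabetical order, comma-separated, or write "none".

Conditions: its start is no later than task1's start (X.start <= Mon 15:00) AND its start is strictly after task4's end (X.start > Sat 06:00) AND its start is no earlier than task8's end (X.start >= Sun 23:00).
task2: start Wed 14:00 <= Mon 15:00? ✗; start Wed 14:00 > Sat 06:00? ✗; start Wed 14:00 >= Sun 23:00? ✗ → no.
task3: start Tue 15:00 <= Mon 15:00? ✗; start Tue 15:00 > Sat 06:00? ✗; start Tue 15:00 >= Sun 23:00? ✗ → no.
task5: start Sun 04:00 <= Mon 15:00? ✗; start Sun 04:00 > Sat 06:00? ✓; start Sun 04:00 >= Sun 23:00? ✗ → no.
task6: start Mon 12:00 <= Mon 15:00? ✓; start Mon 12:00 > Sat 06:00? ✗; start Mon 12:00 >= Sun 23:00? ✗ → no.
task7: start Sat 06:00 <= Mon 15:00? ✗; start Sat 06:00 > Sat 06:00? ✗; start Sat 06:00 >= Sun 23:00? ✗ → no.
task9: start Thu 07:00 <= Mon 15:00? ✗; start Thu 07:00 > Sat 06:00? ✗; start Thu 07:00 >= Sun 23:00? ✗ → no.
Result: none.

none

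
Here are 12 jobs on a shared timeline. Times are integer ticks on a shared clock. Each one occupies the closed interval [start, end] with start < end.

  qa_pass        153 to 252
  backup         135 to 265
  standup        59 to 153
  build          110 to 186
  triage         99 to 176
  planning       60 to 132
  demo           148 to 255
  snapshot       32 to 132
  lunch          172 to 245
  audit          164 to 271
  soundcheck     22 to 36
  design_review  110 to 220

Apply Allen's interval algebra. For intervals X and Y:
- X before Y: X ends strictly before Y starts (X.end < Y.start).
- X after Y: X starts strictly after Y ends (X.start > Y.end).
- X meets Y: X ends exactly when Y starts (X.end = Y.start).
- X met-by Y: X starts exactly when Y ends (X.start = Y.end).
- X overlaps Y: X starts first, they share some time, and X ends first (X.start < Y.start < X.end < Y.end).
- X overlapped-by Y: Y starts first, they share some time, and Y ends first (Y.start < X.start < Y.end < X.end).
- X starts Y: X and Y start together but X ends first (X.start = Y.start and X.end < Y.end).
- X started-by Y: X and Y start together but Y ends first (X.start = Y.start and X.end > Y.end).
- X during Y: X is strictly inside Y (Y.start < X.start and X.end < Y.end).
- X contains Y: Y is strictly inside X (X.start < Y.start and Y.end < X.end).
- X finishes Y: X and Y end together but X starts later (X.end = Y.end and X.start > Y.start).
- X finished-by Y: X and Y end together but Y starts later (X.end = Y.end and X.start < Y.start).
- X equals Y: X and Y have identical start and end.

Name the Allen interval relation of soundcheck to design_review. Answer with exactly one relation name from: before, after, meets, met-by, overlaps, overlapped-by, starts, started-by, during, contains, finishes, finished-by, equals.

soundcheck = [22, 36]; design_review = [110, 220].
Compare endpoints: soundcheck.start < design_review.start, soundcheck.start < design_review.end, soundcheck.end < design_review.start, soundcheck.end < design_review.end.
That pattern is 'before'.

before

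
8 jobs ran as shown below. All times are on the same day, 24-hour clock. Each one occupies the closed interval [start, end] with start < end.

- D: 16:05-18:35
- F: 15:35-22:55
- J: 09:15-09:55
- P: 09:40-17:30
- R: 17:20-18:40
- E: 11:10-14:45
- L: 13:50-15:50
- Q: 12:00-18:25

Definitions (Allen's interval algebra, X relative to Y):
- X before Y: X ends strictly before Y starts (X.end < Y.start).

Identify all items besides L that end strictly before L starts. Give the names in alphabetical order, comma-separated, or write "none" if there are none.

J

Target L = [13:50, 15:50].
D [16:05, 18:35] → after → no.
E [11:10, 14:45] → overlaps → no.
F [15:35, 22:55] → overlapped-by → no.
J [09:15, 09:55] → before → yes.
P [09:40, 17:30] → contains → no.
Q [12:00, 18:25] → contains → no.
R [17:20, 18:40] → after → no.
Result: J.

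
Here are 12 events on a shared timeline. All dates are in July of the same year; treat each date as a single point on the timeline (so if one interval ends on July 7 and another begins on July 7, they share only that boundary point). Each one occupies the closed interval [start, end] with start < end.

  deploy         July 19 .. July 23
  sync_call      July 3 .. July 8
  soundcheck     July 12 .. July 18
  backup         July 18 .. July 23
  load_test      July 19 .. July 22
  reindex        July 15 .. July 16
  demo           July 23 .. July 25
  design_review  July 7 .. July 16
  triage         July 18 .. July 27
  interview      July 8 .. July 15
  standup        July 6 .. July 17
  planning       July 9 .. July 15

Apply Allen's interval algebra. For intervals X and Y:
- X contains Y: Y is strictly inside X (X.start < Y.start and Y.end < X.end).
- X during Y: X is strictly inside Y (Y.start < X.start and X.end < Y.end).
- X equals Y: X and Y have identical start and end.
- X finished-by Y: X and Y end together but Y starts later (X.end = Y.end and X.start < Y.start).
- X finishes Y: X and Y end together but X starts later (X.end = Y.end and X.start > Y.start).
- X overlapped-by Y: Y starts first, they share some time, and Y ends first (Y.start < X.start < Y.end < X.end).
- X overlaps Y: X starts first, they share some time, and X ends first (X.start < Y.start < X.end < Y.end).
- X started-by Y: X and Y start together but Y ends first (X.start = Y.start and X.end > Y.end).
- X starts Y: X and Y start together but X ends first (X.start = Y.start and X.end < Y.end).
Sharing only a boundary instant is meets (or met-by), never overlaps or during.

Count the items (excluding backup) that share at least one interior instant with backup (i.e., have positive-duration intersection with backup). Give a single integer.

3

Target backup = [July 18, July 23].
demo [July 23, July 25] → met-by → no.
deploy [July 19, July 23] → finishes → counts.
design_review [July 7, July 16] → before → no.
interview [July 8, July 15] → before → no.
load_test [July 19, July 22] → during → counts.
planning [July 9, July 15] → before → no.
reindex [July 15, July 16] → before → no.
soundcheck [July 12, July 18] → meets → no.
standup [July 6, July 17] → before → no.
sync_call [July 3, July 8] → before → no.
triage [July 18, July 27] → started-by → counts.
Total: 3.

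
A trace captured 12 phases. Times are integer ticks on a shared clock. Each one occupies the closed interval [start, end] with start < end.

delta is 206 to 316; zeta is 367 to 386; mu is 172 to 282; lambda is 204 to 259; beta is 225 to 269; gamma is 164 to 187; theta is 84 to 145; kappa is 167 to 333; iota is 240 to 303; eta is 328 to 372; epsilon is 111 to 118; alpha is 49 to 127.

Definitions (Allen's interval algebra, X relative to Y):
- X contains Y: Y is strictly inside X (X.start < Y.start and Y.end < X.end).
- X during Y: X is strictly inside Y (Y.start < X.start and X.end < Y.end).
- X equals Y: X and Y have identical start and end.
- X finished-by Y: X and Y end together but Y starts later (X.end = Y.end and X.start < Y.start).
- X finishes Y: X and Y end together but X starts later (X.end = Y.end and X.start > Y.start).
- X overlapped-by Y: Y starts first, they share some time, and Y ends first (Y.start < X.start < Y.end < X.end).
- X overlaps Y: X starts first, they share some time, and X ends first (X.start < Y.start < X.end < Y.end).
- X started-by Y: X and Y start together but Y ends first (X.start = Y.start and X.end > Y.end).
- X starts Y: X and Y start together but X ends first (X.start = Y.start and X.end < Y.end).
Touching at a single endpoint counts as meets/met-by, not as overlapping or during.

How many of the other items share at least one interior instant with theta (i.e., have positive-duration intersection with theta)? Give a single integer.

2

Target theta = [84, 145].
alpha [49, 127] → overlaps → counts.
beta [225, 269] → after → no.
delta [206, 316] → after → no.
epsilon [111, 118] → during → counts.
eta [328, 372] → after → no.
gamma [164, 187] → after → no.
iota [240, 303] → after → no.
kappa [167, 333] → after → no.
lambda [204, 259] → after → no.
mu [172, 282] → after → no.
zeta [367, 386] → after → no.
Total: 2.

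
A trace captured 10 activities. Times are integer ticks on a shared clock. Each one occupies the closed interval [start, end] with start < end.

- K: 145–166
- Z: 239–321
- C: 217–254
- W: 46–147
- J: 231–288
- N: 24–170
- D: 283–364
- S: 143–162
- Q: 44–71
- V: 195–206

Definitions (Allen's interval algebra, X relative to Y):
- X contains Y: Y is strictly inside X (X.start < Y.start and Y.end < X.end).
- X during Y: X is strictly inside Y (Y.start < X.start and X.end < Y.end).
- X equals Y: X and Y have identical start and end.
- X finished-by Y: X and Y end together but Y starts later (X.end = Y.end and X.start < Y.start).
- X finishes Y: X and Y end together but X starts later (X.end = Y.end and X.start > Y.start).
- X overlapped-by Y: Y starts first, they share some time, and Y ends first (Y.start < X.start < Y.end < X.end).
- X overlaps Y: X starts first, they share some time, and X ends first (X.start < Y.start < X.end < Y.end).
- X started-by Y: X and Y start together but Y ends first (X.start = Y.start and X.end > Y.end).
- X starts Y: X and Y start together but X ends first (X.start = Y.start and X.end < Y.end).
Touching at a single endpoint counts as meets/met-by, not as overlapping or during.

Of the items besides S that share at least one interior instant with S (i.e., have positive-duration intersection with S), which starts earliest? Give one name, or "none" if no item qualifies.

N

Target S = [143, 162].
C [217, 254] → after → excluded.
D [283, 364] → after → excluded.
J [231, 288] → after → excluded.
K [145, 166] → overlapped-by → candidate.
N [24, 170] → contains → candidate.
Q [44, 71] → before → excluded.
V [195, 206] → after → excluded.
W [46, 147] → overlaps → candidate.
Z [239, 321] → after → excluded.
Among candidates, earliest start is 24 → N.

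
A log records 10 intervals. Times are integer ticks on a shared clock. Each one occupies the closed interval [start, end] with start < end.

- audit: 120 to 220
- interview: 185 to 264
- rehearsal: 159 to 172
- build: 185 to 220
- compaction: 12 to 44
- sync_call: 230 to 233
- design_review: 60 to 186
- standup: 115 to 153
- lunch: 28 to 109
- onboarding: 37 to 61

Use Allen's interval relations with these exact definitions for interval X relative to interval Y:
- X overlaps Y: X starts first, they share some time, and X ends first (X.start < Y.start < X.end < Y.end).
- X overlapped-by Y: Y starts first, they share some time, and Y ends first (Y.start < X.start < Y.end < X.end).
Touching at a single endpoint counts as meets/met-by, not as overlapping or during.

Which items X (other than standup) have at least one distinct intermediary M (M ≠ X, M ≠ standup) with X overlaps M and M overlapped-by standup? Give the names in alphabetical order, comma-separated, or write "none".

design_review

Target standup = [115, 153].
Intermediaries M with M overlapped-by standup: audit.
Via audit — items with X overlaps audit: design_review.
Union: design_review.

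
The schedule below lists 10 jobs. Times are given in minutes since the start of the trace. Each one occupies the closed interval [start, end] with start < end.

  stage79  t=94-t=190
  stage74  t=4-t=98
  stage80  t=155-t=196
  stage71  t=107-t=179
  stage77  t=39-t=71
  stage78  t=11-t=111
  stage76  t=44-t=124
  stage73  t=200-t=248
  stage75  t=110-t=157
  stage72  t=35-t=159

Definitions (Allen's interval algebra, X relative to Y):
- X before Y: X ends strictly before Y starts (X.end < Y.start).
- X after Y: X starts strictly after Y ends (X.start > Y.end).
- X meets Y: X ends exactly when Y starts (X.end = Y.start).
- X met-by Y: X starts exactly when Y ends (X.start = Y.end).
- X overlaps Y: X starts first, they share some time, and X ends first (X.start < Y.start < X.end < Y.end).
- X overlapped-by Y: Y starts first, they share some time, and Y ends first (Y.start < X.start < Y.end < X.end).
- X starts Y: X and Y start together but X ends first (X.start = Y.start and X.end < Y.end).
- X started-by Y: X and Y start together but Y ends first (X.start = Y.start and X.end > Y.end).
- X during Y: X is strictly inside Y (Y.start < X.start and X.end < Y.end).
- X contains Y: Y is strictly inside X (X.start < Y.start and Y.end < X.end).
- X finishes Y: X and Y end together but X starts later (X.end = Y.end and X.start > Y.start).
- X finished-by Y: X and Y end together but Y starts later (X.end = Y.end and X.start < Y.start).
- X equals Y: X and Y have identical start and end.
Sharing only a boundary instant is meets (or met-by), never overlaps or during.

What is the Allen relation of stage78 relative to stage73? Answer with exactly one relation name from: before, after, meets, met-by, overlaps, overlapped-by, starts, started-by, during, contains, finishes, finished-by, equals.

before

stage78 = [t=11, t=111]; stage73 = [t=200, t=248].
Compare endpoints: stage78.start < stage73.start, stage78.start < stage73.end, stage78.end < stage73.start, stage78.end < stage73.end.
That pattern is 'before'.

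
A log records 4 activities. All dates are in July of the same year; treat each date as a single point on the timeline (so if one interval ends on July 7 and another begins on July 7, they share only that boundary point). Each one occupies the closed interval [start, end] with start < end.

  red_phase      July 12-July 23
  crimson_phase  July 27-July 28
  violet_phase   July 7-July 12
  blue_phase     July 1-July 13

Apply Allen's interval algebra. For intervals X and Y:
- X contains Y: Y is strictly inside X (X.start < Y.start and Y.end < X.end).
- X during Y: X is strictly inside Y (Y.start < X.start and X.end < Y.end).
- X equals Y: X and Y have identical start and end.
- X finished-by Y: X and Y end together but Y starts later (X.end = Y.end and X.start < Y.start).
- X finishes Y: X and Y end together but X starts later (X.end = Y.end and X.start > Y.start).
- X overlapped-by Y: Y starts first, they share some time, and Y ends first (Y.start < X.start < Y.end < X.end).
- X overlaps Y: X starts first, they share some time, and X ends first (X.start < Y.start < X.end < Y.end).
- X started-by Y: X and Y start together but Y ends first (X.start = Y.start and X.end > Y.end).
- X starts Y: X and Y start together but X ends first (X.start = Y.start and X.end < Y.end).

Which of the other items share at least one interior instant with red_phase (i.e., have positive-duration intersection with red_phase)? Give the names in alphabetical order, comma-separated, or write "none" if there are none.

Target red_phase = [July 12, July 23].
blue_phase [July 1, July 13] → overlaps → yes.
crimson_phase [July 27, July 28] → after → no.
violet_phase [July 7, July 12] → meets → no.
Result: blue_phase.

blue_phase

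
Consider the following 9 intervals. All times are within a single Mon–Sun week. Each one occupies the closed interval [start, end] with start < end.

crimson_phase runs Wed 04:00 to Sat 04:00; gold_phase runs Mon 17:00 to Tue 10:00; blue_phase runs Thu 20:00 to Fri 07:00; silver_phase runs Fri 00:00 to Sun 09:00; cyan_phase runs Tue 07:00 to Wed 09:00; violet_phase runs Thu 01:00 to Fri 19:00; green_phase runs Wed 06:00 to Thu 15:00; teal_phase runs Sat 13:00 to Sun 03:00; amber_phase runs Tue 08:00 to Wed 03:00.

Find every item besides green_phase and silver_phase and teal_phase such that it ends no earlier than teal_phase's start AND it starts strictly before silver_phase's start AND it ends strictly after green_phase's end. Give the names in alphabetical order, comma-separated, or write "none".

none

Conditions: its end is no earlier than teal_phase's start (X.end >= Sat 13:00) AND its start is strictly before silver_phase's start (X.start < Fri 00:00) AND its end is strictly after green_phase's end (X.end > Thu 15:00).
amber_phase: end Wed 03:00 >= Sat 13:00? ✗; start Tue 08:00 < Fri 00:00? ✓; end Wed 03:00 > Thu 15:00? ✗ → no.
blue_phase: end Fri 07:00 >= Sat 13:00? ✗; start Thu 20:00 < Fri 00:00? ✓; end Fri 07:00 > Thu 15:00? ✓ → no.
crimson_phase: end Sat 04:00 >= Sat 13:00? ✗; start Wed 04:00 < Fri 00:00? ✓; end Sat 04:00 > Thu 15:00? ✓ → no.
cyan_phase: end Wed 09:00 >= Sat 13:00? ✗; start Tue 07:00 < Fri 00:00? ✓; end Wed 09:00 > Thu 15:00? ✗ → no.
gold_phase: end Tue 10:00 >= Sat 13:00? ✗; start Mon 17:00 < Fri 00:00? ✓; end Tue 10:00 > Thu 15:00? ✗ → no.
violet_phase: end Fri 19:00 >= Sat 13:00? ✗; start Thu 01:00 < Fri 00:00? ✓; end Fri 19:00 > Thu 15:00? ✓ → no.
Result: none.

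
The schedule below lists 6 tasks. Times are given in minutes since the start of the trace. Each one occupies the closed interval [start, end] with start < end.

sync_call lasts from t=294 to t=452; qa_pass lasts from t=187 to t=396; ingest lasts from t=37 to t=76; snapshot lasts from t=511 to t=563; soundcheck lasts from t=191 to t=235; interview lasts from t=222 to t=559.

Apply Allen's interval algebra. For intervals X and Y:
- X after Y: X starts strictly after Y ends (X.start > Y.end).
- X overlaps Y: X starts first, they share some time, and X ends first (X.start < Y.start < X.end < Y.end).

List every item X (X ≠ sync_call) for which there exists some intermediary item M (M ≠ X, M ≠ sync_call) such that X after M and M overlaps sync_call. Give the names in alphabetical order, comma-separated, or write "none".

Target sync_call = [t=294, t=452].
Intermediaries M with M overlaps sync_call: qa_pass.
Via qa_pass — items with X after qa_pass: snapshot.
Union: snapshot.

snapshot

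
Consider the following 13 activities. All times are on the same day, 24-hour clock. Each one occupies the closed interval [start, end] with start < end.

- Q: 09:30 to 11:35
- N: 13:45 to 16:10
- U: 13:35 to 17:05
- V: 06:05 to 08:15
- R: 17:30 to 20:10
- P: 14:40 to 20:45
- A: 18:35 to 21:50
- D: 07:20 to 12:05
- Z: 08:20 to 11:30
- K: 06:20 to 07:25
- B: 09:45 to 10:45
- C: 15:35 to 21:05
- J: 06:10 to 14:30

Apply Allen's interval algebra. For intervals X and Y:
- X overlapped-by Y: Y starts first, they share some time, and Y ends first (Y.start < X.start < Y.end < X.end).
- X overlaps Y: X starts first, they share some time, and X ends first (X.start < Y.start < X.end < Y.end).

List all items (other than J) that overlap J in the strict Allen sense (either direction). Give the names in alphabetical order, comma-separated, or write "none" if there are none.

Target J = [06:10, 14:30].
A [18:35, 21:50] → after → no.
B [09:45, 10:45] → during → no.
C [15:35, 21:05] → after → no.
D [07:20, 12:05] → during → no.
K [06:20, 07:25] → during → no.
N [13:45, 16:10] → overlapped-by → yes.
P [14:40, 20:45] → after → no.
Q [09:30, 11:35] → during → no.
R [17:30, 20:10] → after → no.
U [13:35, 17:05] → overlapped-by → yes.
V [06:05, 08:15] → overlaps → yes.
Z [08:20, 11:30] → during → no.
Result: N, U, V.

N, U, V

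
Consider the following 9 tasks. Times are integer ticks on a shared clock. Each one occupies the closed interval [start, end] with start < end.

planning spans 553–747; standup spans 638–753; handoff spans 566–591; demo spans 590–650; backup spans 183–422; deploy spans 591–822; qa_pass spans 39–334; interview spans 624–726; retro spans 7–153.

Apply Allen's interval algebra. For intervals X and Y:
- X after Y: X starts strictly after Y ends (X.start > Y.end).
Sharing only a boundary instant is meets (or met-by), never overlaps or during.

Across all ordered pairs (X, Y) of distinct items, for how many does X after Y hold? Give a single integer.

21

Checking all 72 ordered pairs for relation 'after'; matching pairs in alphabetical order:
(backup, retro): backup after retro ✓
(demo, backup): demo after backup ✓
(demo, qa_pass): demo after qa_pass ✓
(demo, retro): demo after retro ✓
(deploy, backup): deploy after backup ✓
(deploy, qa_pass): deploy after qa_pass ✓
(deploy, retro): deploy after retro ✓
(handoff, backup): handoff after backup ✓
(handoff, qa_pass): handoff after qa_pass ✓
(handoff, retro): handoff after retro ✓
(interview, backup): interview after backup ✓
(interview, handoff): interview after handoff ✓
(interview, qa_pass): interview after qa_pass ✓
(interview, retro): interview after retro ✓
(planning, backup): planning after backup ✓
(planning, qa_pass): planning after qa_pass ✓
(planning, retro): planning after retro ✓
(standup, backup): standup after backup ✓
(standup, handoff): standup after handoff ✓
(standup, qa_pass): standup after qa_pass ✓
(standup, retro): standup after retro ✓
Count: 21.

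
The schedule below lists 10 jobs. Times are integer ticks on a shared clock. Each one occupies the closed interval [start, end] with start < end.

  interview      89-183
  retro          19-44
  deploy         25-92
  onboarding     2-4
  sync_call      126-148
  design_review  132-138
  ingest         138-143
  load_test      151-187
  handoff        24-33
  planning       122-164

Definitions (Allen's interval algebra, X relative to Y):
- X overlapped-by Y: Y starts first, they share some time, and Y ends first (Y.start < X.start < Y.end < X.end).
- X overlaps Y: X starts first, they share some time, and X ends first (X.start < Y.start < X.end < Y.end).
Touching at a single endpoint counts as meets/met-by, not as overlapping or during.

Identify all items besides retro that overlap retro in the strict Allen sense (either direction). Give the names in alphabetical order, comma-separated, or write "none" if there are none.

deploy

Target retro = [19, 44].
deploy [25, 92] → overlapped-by → yes.
design_review [132, 138] → after → no.
handoff [24, 33] → during → no.
ingest [138, 143] → after → no.
interview [89, 183] → after → no.
load_test [151, 187] → after → no.
onboarding [2, 4] → before → no.
planning [122, 164] → after → no.
sync_call [126, 148] → after → no.
Result: deploy.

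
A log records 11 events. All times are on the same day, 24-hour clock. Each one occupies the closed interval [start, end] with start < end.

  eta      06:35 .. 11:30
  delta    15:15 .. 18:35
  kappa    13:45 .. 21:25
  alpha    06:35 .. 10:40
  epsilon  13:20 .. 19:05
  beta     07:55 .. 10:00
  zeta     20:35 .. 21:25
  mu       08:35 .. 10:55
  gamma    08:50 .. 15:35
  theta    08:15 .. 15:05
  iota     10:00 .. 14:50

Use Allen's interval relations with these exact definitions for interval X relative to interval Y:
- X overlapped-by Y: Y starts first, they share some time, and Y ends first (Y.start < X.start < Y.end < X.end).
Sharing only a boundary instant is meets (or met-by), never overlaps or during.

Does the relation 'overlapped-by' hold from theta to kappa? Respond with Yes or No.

theta = [08:15, 15:05], kappa = [13:45, 21:25].
Actual relation of theta to kappa: overlaps.
Asked whether 'overlapped-by' holds → No.

No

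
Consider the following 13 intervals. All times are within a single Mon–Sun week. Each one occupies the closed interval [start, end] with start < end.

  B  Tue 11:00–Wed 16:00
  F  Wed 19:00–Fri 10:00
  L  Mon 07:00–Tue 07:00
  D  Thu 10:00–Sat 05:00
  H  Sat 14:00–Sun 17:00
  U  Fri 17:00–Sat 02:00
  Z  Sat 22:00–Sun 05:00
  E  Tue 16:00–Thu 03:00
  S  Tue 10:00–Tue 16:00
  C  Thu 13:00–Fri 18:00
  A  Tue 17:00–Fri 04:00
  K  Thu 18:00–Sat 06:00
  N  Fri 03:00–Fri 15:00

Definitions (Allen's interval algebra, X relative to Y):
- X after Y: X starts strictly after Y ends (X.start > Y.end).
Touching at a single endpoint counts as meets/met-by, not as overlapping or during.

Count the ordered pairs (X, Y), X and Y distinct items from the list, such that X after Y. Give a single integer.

Checking all 156 ordered pairs for relation 'after'; matching pairs in alphabetical order:
(A, L): A after L ✓
(A, S): A after S ✓
(B, L): B after L ✓
(C, B): C after B ✓
(C, E): C after E ✓
(C, L): C after L ✓
(C, S): C after S ✓
(D, B): D after B ✓
(D, E): D after E ✓
(D, L): D after L ✓
(D, S): D after S ✓
(E, L): E after L ✓
(F, B): F after B ✓
(F, L): F after L ✓
(F, S): F after S ✓
(H, A): H after A ✓
(H, B): H after B ✓
(H, C): H after C ✓
(H, D): H after D ✓
(H, E): H after E ✓
(H, F): H after F ✓
(H, K): H after K ✓
(H, L): H after L ✓
(H, N): H after N ✓
... plus 29 further pairs not listed.
Count: 53.

53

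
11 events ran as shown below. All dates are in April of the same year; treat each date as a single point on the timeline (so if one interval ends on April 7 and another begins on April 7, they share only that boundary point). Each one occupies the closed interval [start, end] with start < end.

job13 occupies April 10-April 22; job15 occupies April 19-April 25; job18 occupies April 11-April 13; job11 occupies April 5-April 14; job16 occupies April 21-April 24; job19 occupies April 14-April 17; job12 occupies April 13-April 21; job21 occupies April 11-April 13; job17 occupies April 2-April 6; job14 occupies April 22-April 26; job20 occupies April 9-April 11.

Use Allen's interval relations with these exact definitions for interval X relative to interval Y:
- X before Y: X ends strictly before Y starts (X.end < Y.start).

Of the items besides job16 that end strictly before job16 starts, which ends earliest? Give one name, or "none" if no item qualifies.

job17

Target job16 = [April 21, April 24].
job11 [April 5, April 14] → before → candidate.
job12 [April 13, April 21] → meets → excluded.
job13 [April 10, April 22] → overlaps → excluded.
job14 [April 22, April 26] → overlapped-by → excluded.
job15 [April 19, April 25] → contains → excluded.
job17 [April 2, April 6] → before → candidate.
job18 [April 11, April 13] → before → candidate.
job19 [April 14, April 17] → before → candidate.
job20 [April 9, April 11] → before → candidate.
job21 [April 11, April 13] → before → candidate.
Among candidates, earliest end is April 6 → job17.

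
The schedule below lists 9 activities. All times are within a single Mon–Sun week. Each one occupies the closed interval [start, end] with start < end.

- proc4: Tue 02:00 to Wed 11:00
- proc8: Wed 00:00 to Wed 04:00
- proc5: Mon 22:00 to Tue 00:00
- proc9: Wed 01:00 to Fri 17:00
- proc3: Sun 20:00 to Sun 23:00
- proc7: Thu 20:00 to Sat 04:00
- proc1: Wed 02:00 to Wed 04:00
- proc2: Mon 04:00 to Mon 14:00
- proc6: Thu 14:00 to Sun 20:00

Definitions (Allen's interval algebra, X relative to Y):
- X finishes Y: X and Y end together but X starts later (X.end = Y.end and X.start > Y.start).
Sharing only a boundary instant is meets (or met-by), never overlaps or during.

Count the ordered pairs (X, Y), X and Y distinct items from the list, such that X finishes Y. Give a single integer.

1

Checking all 72 ordered pairs for relation 'finishes'; matching pairs in alphabetical order:
(proc1, proc8): proc1 finishes proc8 ✓
Count: 1.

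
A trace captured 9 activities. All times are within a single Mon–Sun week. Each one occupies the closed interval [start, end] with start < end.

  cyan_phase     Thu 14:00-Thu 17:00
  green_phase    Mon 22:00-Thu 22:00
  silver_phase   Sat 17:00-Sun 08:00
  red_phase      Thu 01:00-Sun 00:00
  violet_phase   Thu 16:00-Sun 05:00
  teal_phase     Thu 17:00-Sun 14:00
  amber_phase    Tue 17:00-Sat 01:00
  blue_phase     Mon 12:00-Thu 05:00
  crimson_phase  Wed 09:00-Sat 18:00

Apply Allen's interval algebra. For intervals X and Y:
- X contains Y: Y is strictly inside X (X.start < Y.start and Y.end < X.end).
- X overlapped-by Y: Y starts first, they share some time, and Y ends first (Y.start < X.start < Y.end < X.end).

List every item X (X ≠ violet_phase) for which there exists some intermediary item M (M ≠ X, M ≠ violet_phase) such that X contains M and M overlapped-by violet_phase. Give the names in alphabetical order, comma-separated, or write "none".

teal_phase

Target violet_phase = [Thu 16:00, Sun 05:00].
Intermediaries M with M overlapped-by violet_phase: silver_phase, teal_phase.
Via silver_phase — items with X contains silver_phase: teal_phase.
Via teal_phase — items with X contains teal_phase: none.
Union: teal_phase.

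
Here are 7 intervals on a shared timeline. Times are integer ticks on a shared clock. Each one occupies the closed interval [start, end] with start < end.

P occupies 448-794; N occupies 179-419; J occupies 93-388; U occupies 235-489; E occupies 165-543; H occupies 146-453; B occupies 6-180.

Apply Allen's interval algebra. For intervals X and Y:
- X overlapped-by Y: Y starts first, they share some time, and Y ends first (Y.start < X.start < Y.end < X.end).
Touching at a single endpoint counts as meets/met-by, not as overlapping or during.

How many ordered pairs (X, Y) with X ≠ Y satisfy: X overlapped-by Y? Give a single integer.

14

Checking all 42 ordered pairs for relation 'overlapped-by'; matching pairs in alphabetical order:
(E, B): E overlapped-by B ✓
(E, H): E overlapped-by H ✓
(E, J): E overlapped-by J ✓
(H, B): H overlapped-by B ✓
(H, J): H overlapped-by J ✓
(J, B): J overlapped-by B ✓
(N, B): N overlapped-by B ✓
(N, J): N overlapped-by J ✓
(P, E): P overlapped-by E ✓
(P, H): P overlapped-by H ✓
(P, U): P overlapped-by U ✓
(U, H): U overlapped-by H ✓
(U, J): U overlapped-by J ✓
(U, N): U overlapped-by N ✓
Count: 14.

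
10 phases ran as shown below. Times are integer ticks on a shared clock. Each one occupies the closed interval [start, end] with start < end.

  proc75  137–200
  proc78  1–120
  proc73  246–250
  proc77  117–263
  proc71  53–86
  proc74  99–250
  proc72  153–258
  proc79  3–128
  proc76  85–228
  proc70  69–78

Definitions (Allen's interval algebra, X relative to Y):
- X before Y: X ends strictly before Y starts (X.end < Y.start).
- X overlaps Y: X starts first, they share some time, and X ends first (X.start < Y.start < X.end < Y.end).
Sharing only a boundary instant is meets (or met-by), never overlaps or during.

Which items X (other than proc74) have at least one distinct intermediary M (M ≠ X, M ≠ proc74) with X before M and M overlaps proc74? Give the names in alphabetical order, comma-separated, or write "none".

proc70

Target proc74 = [99, 250].
Intermediaries M with M overlaps proc74: proc76, proc78, proc79.
Via proc76 — items with X before proc76: proc70.
Via proc78 — items with X before proc78: none.
Via proc79 — items with X before proc79: none.
Union: proc70.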